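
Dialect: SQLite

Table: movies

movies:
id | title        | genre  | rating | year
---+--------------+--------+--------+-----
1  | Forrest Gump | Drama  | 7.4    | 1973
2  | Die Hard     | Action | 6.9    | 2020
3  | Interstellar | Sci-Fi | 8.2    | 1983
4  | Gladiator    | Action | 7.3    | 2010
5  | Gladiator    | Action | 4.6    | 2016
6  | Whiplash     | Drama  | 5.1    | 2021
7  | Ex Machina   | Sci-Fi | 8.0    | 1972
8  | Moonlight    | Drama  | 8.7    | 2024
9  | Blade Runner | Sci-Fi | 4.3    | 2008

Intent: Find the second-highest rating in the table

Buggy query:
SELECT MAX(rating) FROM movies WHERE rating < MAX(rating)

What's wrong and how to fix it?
Bug: The inner MAX is an aggregate inside WHERE, which is not allowed

Fix: Put the inner MAX in a scalar subquery

Corrected query:
SELECT MAX(rating) FROM movies WHERE rating < (SELECT MAX(rating) FROM movies)

Result:
MAX(rating)
-----------
8.2        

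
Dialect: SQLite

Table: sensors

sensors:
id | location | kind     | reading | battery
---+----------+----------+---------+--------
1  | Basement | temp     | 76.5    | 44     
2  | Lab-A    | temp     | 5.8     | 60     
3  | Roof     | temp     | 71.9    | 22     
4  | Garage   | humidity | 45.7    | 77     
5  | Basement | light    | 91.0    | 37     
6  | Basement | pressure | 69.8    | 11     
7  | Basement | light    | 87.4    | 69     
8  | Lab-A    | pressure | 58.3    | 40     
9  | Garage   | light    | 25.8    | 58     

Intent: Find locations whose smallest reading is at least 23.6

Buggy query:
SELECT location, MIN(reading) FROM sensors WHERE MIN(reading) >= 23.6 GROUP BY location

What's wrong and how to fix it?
Bug: MIN() in WHERE is a misuse of aggregate

Fix: Use HAVING for the per-group MIN condition

Corrected query:
SELECT location, MIN(reading) FROM sensors GROUP BY location HAVING MIN(reading) >= 23.6

Result:
location | MIN(reading)
---------+-------------
Basement | 69.8        
Garage   | 25.8        
Roof     | 71.9        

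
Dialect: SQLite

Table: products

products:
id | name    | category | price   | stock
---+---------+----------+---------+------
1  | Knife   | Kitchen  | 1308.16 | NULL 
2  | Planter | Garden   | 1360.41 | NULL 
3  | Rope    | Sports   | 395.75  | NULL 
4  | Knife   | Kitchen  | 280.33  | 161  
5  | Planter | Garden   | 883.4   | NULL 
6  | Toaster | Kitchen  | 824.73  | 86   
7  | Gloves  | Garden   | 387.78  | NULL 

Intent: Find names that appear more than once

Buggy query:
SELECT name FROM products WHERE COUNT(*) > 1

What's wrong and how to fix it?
Bug: WHERE can't reference COUNT(*); aggregates are computed after WHERE

Fix: GROUP BY name, then filter groups with HAVING COUNT(*) > 1

Corrected query:
SELECT name FROM products GROUP BY name HAVING COUNT(*) > 1

Result:
name   
-------
Knife  
Planter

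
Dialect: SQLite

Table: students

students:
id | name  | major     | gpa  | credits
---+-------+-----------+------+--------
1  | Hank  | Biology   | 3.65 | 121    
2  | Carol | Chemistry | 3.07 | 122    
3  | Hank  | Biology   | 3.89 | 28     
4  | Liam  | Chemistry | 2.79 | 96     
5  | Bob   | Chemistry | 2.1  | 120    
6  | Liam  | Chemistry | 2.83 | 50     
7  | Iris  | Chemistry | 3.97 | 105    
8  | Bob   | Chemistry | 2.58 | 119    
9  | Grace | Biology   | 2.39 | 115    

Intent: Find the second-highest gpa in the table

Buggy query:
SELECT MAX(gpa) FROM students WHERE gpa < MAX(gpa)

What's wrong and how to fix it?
Bug: The inner MAX is an aggregate inside WHERE, which is not allowed

Fix: Compute the overall MAX in a subquery, then take MAX of rows below it

Corrected query:
SELECT MAX(gpa) FROM students WHERE gpa < (SELECT MAX(gpa) FROM students)

Result:
MAX(gpa)
--------
3.89    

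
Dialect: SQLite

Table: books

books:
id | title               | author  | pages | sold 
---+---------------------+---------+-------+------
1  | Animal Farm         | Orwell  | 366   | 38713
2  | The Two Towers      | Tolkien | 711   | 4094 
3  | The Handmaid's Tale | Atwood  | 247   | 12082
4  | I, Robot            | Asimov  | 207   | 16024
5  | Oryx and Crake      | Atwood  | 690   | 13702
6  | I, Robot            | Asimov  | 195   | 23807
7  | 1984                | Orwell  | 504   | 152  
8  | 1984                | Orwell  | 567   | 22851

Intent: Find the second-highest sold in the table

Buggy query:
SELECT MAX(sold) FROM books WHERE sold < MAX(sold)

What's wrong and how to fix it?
Bug: The inner MAX is an aggregate inside WHERE, which is not allowed

Fix: Put the inner MAX in a scalar subquery

Corrected query:
SELECT MAX(sold) FROM books WHERE sold < (SELECT MAX(sold) FROM books)

Result:
MAX(sold)
---------
23807    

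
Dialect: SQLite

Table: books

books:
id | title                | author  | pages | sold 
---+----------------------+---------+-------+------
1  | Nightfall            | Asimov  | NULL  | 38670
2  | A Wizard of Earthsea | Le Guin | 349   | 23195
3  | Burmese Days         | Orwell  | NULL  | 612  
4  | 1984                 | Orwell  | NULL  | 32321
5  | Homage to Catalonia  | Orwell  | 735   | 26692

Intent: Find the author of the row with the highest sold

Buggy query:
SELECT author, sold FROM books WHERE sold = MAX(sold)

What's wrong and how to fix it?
Bug: MAX(sold) is an aggregate and cannot be used directly in WHERE

Fix: Wrap MAX in a scalar subquery so WHERE compares against a single value

Corrected query:
SELECT author, sold FROM books WHERE sold = (SELECT MAX(sold) FROM books)

Result:
author | sold 
-------+------
Asimov | 38670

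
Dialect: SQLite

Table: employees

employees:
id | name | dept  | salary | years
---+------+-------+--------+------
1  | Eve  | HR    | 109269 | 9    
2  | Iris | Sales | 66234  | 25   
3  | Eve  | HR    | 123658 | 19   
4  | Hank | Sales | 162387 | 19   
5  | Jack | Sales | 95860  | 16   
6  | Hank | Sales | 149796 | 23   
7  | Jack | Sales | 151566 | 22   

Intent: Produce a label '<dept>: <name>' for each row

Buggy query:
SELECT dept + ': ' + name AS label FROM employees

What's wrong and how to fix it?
Bug: SQLite uses || for string concatenation; + coerces text to numbers (yielding 0)

Fix: Use the || operator for string concatenation

Corrected query:
SELECT dept || ': ' || name AS label FROM employees

Result:
label      
-----------
HR: Eve    
Sales: Iris
HR: Eve    
Sales: Hank
Sales: Jack
Sales: Hank
Sales: Jack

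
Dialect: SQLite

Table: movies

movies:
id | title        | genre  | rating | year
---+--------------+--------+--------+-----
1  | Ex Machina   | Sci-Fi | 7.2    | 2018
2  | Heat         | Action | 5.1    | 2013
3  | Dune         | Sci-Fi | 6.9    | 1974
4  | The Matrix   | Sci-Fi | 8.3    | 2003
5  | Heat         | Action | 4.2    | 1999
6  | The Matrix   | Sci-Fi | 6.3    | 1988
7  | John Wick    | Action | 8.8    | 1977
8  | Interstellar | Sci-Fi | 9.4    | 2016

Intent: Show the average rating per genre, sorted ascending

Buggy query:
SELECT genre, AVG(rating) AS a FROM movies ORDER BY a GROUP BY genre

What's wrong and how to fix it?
Bug: ORDER BY appears before GROUP BY; SQL clause order requires GROUP BY first

Fix: Reorder: SELECT … FROM … GROUP BY … ORDER BY …

Corrected query:
SELECT genre, AVG(rating) AS a FROM movies GROUP BY genre ORDER BY a

Result:
genre  | a       
-------+---------
Action | 6.033333
Sci-Fi | 7.62    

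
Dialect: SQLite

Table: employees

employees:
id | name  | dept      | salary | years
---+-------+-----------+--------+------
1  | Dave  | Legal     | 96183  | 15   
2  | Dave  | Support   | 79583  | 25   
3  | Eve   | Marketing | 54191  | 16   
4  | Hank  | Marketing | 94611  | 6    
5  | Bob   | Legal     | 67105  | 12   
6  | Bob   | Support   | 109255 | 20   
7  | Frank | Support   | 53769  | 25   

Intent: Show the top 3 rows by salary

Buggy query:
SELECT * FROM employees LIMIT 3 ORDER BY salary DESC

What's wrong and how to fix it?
Bug: LIMIT must come after ORDER BY

Fix: Sort with ORDER BY, then apply LIMIT

Corrected query:
SELECT * FROM employees ORDER BY salary DESC LIMIT 3

Result:
id | name | dept      | salary | years
---+------+-----------+--------+------
6  | Bob  | Support   | 109255 | 20   
1  | Dave | Legal     | 96183  | 15   
4  | Hank | Marketing | 94611  | 6    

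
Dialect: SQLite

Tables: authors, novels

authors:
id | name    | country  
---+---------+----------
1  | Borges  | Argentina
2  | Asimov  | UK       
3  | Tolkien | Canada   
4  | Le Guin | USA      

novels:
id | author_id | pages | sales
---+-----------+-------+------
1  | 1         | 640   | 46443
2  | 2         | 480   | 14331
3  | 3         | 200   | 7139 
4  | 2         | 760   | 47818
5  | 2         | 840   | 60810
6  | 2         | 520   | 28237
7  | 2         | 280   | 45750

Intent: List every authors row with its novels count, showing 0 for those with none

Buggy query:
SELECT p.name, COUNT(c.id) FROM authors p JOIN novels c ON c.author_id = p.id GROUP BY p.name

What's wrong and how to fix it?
Bug: INNER JOIN drops authors rows that have no matching novels rows

Fix: Switch to LEFT JOIN to retain unmatched parent rows

Corrected query:
SELECT p.name, COUNT(c.id) FROM authors p LEFT JOIN novels c ON c.author_id = p.id GROUP BY p.name

Result:
name    | COUNT(c.id)
--------+------------
Asimov  | 5          
Borges  | 1          
Le Guin | 0          
Tolkien | 1          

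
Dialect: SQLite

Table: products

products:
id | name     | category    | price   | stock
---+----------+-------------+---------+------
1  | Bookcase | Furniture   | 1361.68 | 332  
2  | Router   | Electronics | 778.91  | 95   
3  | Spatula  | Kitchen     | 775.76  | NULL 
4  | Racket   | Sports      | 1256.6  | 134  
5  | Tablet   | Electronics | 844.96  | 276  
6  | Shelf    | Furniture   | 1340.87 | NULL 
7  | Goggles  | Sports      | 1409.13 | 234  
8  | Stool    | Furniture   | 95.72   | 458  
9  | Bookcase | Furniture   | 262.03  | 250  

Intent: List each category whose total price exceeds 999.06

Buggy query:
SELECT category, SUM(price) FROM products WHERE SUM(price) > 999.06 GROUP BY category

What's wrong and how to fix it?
Bug: Aggregate functions cannot appear in a WHERE clause

Fix: Move the aggregate condition to a HAVING clause

Corrected query:
SELECT category, SUM(price) FROM products GROUP BY category HAVING SUM(price) > 999.06

Result:
category    | SUM(price)
------------+-----------
Electronics | 1623.87   
Furniture   | 3060.3    
Sports      | 2665.73   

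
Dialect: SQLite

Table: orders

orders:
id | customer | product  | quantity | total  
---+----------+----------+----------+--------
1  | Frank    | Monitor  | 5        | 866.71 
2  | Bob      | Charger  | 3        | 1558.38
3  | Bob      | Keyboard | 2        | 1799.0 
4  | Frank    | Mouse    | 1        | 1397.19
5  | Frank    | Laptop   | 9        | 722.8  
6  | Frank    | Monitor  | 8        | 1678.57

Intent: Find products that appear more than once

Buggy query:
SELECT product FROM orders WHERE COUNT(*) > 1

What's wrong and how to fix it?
Bug: WHERE can't reference COUNT(*); aggregates are computed after WHERE

Fix: GROUP BY product, then filter groups with HAVING COUNT(*) > 1

Corrected query:
SELECT product FROM orders GROUP BY product HAVING COUNT(*) > 1

Result:
product
-------
Monitor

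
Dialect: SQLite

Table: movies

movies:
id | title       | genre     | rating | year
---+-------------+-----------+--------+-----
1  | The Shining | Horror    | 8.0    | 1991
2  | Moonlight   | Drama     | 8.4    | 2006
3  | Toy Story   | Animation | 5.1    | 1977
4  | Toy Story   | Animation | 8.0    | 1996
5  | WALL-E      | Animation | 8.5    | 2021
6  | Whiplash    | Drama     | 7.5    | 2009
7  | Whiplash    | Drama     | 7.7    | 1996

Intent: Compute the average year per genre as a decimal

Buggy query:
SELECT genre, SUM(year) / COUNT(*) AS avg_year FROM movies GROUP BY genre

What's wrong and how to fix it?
Bug: SUM(year) and COUNT(*) are both integers; the division truncates the fractional part

Fix: Multiply by 1.0 (or CAST to REAL) to force floating-point division

Corrected query:
SELECT genre, SUM(year) * 1.0 / COUNT(*) AS avg_year FROM movies GROUP BY genre

Result:
genre     | avg_year   
----------+------------
Animation | 1998       
Drama     | 2003.666667
Horror    | 1991       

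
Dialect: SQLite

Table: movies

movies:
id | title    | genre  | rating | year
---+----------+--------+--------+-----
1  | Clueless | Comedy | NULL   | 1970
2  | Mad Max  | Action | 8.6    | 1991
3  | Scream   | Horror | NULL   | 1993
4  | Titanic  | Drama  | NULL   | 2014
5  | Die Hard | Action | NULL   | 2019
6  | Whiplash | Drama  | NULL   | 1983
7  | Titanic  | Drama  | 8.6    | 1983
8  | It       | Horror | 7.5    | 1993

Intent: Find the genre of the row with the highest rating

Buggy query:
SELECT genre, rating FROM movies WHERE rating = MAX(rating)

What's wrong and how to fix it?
Bug: WHERE is evaluated per row; an aggregate over the whole table isn't defined there

Fix: Use a subquery: WHERE rating = (SELECT MAX(rating) FROM movies)

Corrected query:
SELECT genre, rating FROM movies WHERE rating = (SELECT MAX(rating) FROM movies)

Result:
genre  | rating
-------+-------
Action | 8.6   
Drama  | 8.6   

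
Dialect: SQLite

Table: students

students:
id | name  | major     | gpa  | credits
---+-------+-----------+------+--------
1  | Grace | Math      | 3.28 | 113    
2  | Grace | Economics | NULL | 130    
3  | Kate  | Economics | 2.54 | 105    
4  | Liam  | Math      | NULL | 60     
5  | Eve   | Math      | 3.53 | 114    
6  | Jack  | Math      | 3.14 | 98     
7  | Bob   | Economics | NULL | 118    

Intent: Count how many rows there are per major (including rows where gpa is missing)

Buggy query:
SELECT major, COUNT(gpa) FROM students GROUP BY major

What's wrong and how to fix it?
Bug: COUNT(column) counts non-NULL values only; rows with NULL gpa aren't counted

Fix: Replace COUNT(gpa) with COUNT(*)

Corrected query:
SELECT major, COUNT(*) FROM students GROUP BY major

Result:
major     | COUNT(*)
----------+---------
Economics | 3       
Math      | 4       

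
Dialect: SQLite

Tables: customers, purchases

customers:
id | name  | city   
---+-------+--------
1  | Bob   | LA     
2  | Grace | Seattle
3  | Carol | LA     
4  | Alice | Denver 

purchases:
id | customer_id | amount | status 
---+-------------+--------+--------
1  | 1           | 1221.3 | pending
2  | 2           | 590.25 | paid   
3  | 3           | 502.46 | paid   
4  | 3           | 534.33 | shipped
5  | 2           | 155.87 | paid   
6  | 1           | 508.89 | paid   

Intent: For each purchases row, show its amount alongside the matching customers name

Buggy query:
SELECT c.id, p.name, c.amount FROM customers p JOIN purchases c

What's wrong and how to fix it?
Bug: JOIN with no ON clause produces a cartesian product; every purchases row pairs with every customers row

Fix: Add ON c.customer_id = p.id to the JOIN

Corrected query:
SELECT c.id, p.name, c.amount FROM customers p JOIN purchases c ON c.customer_id = p.id

Result:
id | name  | amount
---+-------+-------
1  | Bob   | 1221.3
2  | Grace | 590.25
3  | Carol | 502.46
4  | Carol | 534.33
5  | Grace | 155.87
6  | Bob   | 508.89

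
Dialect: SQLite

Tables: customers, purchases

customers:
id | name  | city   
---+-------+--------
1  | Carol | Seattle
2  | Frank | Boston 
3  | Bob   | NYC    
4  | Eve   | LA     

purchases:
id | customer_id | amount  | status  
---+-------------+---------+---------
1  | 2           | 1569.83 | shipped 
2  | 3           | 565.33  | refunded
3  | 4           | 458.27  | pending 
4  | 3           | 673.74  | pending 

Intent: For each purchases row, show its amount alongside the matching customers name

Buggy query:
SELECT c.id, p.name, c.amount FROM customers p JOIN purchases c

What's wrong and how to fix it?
Bug: JOIN with no ON clause produces a cartesian product; every purchases row pairs with every customers row

Fix: Specify the join condition linking the foreign key to the parent id

Corrected query:
SELECT c.id, p.name, c.amount FROM customers p JOIN purchases c ON c.customer_id = p.id

Result:
id | name  | amount 
---+-------+--------
1  | Frank | 1569.83
2  | Bob   | 565.33 
3  | Eve   | 458.27 
4  | Bob   | 673.74 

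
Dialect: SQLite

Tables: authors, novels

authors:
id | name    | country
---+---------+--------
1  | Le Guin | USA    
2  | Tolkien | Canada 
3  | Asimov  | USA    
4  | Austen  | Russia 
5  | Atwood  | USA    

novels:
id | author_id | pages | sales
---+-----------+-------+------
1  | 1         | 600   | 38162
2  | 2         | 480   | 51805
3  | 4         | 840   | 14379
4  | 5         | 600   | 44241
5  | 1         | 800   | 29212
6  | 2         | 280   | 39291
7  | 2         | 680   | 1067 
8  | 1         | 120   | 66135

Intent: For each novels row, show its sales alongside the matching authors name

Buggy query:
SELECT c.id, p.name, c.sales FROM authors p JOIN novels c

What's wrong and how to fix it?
Bug: Missing join condition: each novels row is matched to all authors rows instead of just its own

Fix: Add ON c.author_id = p.id to the JOIN

Corrected query:
SELECT c.id, p.name, c.sales FROM authors p JOIN novels c ON c.author_id = p.id

Result:
id | name    | sales
---+---------+------
1  | Le Guin | 38162
2  | Tolkien | 51805
3  | Austen  | 14379
4  | Atwood  | 44241
5  | Le Guin | 29212
6  | Tolkien | 39291
7  | Tolkien | 1067 
8  | Le Guin | 66135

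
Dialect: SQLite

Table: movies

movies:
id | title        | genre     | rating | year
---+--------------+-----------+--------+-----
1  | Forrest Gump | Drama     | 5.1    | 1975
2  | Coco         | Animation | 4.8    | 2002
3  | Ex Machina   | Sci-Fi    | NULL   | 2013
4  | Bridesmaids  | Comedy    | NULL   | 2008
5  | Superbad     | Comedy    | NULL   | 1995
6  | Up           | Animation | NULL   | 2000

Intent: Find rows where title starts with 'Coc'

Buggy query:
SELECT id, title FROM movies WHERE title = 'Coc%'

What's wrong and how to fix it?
Bug: '=' compares the literal string including the % character; pattern matching needs LIKE

Fix: Use LIKE for wildcard pattern matching

Corrected query:
SELECT id, title FROM movies WHERE title LIKE 'Coc%'

Result:
id | title
---+------
2  | Coco 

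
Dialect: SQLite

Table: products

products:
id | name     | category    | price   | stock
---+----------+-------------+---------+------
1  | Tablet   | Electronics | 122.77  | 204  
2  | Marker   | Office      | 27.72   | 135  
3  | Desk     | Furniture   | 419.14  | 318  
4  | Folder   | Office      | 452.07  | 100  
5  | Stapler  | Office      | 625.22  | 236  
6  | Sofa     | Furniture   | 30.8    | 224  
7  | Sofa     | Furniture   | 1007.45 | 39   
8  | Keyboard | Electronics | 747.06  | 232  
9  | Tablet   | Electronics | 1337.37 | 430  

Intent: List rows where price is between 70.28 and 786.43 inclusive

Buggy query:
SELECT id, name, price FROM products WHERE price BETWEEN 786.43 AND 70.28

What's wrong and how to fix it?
Bug: BETWEEN expects the lower bound first; with 786.43 AND 70.28 the range is empty

Fix: Swap the bounds so the smaller value comes first

Corrected query:
SELECT id, name, price FROM products WHERE price BETWEEN 70.28 AND 786.43

Result:
id | name     | price 
---+----------+-------
1  | Tablet   | 122.77
3  | Desk     | 419.14
4  | Folder   | 452.07
5  | Stapler  | 625.22
8  | Keyboard | 747.06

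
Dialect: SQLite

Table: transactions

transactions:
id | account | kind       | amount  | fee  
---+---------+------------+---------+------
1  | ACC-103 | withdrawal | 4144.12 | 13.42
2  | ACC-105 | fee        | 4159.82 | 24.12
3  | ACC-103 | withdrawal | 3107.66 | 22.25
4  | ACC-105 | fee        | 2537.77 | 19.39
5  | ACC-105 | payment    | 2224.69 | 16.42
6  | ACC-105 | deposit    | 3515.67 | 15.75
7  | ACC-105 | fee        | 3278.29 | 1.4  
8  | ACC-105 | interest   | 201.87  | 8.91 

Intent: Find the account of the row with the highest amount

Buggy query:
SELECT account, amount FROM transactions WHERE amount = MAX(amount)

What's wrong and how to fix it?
Bug: MAX(amount) is an aggregate and cannot be used directly in WHERE

Fix: Use a subquery: WHERE amount = (SELECT MAX(amount) FROM transactions)

Corrected query:
SELECT account, amount FROM transactions WHERE amount = (SELECT MAX(amount) FROM transactions)

Result:
account | amount 
--------+--------
ACC-105 | 4159.82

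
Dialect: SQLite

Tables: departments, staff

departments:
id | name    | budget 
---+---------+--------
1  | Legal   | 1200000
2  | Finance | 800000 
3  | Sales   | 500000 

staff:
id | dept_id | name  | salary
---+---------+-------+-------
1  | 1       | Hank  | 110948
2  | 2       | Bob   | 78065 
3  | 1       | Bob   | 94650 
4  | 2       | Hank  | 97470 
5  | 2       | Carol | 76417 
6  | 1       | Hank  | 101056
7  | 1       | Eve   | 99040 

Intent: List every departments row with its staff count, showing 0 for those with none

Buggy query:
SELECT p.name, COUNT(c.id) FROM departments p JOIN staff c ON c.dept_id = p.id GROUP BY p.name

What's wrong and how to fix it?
Bug: INNER JOIN drops departments rows that have no matching staff rows

Fix: Use LEFT JOIN so parents without children still appear (COUNT(c.id) gives 0)

Corrected query:
SELECT p.name, COUNT(c.id) FROM departments p LEFT JOIN staff c ON c.dept_id = p.id GROUP BY p.name

Result:
name    | COUNT(c.id)
--------+------------
Finance | 3          
Legal   | 4          
Sales   | 0          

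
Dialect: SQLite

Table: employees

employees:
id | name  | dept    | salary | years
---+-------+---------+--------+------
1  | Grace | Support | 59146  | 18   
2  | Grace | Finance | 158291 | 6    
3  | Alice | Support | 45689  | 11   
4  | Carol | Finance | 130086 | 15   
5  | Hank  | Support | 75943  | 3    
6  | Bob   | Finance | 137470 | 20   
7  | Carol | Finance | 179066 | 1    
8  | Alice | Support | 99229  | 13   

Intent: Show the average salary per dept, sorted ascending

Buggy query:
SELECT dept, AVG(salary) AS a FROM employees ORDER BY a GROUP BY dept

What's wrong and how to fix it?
Bug: GROUP BY must precede ORDER BY

Fix: Move ORDER BY to the end, after GROUP BY

Corrected query:
SELECT dept, AVG(salary) AS a FROM employees GROUP BY dept ORDER BY a

Result:
dept    | a        
--------+----------
Support | 70001.75 
Finance | 151228.25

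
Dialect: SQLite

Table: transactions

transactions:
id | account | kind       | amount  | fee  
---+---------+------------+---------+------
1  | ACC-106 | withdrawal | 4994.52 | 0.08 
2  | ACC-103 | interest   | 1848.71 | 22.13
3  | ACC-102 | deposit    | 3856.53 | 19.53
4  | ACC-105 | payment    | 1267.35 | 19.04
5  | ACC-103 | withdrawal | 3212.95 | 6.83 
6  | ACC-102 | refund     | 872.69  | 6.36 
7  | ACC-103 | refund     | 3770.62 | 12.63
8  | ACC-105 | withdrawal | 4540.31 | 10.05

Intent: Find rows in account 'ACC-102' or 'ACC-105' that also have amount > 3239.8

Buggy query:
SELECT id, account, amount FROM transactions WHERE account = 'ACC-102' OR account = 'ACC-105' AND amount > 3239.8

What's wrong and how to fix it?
Bug: AND binds tighter than OR, so this parses as account = 'ACC-102' OR (account = 'ACC-105' AND amount > 3239.8)

Fix: Group the OR with parentheses (or use IN), then AND the threshold

Corrected query:
SELECT id, account, amount FROM transactions WHERE (account = 'ACC-102' OR account = 'ACC-105') AND amount > 3239.8

Result:
id | account | amount 
---+---------+--------
3  | ACC-102 | 3856.53
8  | ACC-105 | 4540.31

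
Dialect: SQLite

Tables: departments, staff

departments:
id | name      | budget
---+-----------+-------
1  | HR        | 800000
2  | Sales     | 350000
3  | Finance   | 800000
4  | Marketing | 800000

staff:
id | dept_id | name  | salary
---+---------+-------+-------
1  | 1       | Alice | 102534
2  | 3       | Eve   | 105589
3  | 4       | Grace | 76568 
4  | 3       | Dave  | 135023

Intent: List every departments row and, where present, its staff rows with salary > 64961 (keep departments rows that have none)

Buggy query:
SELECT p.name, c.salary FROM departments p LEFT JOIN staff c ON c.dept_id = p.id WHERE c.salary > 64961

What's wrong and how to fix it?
Bug: Filtering c.salary in WHERE discards the NULL rows produced by LEFT JOIN, turning it into an inner join

Fix: Put 'c.salary > 64961' in the JOIN's ON clause instead of WHERE

Corrected query:
SELECT p.name, c.salary FROM departments p LEFT JOIN staff c ON c.dept_id = p.id AND c.salary > 64961

Result:
name      | salary
----------+-------
HR        | 102534
Sales     | NULL  
Finance   | 105589
Finance   | 135023
Marketing | 76568 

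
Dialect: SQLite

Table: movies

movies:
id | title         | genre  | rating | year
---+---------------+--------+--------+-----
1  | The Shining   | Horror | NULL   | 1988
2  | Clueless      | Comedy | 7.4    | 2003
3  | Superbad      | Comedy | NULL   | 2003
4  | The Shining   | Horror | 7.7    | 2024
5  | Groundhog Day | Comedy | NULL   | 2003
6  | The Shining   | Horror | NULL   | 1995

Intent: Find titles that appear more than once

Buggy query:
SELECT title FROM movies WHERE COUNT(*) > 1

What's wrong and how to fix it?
Bug: WHERE can't reference COUNT(*); aggregates are computed after WHERE

Fix: Group first, then use HAVING for the count condition

Corrected query:
SELECT title FROM movies GROUP BY title HAVING COUNT(*) > 1

Result:
title      
-----------
The Shining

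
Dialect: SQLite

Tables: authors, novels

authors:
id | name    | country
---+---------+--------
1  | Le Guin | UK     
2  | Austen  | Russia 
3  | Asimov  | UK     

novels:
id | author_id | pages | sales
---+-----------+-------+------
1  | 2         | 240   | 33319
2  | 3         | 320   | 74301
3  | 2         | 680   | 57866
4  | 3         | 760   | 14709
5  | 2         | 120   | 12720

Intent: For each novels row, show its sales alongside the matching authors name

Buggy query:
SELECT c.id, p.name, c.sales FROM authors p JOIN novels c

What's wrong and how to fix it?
Bug: Missing join condition: each novels row is matched to all authors rows instead of just its own

Fix: Specify the join condition linking the foreign key to the parent id

Corrected query:
SELECT c.id, p.name, c.sales FROM authors p JOIN novels c ON c.author_id = p.id

Result:
id | name   | sales
---+--------+------
1  | Austen | 33319
2  | Asimov | 74301
3  | Austen | 57866
4  | Asimov | 14709
5  | Austen | 12720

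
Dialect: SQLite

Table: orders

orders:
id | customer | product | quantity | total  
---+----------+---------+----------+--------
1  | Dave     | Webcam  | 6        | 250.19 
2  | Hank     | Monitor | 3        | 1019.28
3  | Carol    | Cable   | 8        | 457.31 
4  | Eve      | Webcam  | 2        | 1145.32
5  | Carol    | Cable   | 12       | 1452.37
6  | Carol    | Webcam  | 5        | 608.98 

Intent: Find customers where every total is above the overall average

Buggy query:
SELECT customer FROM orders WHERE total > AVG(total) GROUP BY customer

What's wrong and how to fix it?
Bug: AVG() is an aggregate; it can't sit directly in WHERE

Fix: Use a subquery for AVG and a HAVING MIN(...) filter so the condition holds for every row in the group

Corrected query:
SELECT customer FROM orders GROUP BY customer HAVING MIN(total) > (SELECT AVG(total) FROM orders)

Result:
customer
--------
Eve     
Hank    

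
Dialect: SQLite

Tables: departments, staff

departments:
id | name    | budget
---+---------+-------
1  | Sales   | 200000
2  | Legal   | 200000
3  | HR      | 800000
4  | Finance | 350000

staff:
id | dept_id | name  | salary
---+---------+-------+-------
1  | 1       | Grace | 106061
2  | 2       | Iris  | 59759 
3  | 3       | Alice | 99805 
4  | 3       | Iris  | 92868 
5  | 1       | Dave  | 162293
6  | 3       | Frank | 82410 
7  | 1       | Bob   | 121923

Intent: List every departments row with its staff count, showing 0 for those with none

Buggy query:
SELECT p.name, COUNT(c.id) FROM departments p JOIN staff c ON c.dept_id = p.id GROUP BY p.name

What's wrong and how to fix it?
Bug: INNER JOIN drops departments rows that have no matching staff rows

Fix: Switch to LEFT JOIN to retain unmatched parent rows

Corrected query:
SELECT p.name, COUNT(c.id) FROM departments p LEFT JOIN staff c ON c.dept_id = p.id GROUP BY p.name

Result:
name    | COUNT(c.id)
--------+------------
Finance | 0          
HR      | 3          
Legal   | 1          
Sales   | 3          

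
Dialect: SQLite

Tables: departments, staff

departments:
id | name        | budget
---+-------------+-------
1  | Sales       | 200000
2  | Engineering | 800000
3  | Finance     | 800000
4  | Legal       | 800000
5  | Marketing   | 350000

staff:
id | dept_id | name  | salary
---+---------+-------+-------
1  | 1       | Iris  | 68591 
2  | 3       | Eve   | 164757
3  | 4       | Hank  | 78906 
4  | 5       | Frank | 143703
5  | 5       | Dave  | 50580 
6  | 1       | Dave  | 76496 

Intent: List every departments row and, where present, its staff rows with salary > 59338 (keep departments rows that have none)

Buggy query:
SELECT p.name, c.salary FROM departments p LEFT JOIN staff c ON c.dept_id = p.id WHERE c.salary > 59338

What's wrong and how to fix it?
Bug: Filtering c.salary in WHERE discards the NULL rows produced by LEFT JOIN, turning it into an inner join

Fix: Put 'c.salary > 59338' in the JOIN's ON clause instead of WHERE

Corrected query:
SELECT p.name, c.salary FROM departments p LEFT JOIN staff c ON c.dept_id = p.id AND c.salary > 59338

Result:
name        | salary
------------+-------
Sales       | 68591 
Sales       | 76496 
Engineering | NULL  
Finance     | 164757
Legal       | 78906 
Marketing   | 143703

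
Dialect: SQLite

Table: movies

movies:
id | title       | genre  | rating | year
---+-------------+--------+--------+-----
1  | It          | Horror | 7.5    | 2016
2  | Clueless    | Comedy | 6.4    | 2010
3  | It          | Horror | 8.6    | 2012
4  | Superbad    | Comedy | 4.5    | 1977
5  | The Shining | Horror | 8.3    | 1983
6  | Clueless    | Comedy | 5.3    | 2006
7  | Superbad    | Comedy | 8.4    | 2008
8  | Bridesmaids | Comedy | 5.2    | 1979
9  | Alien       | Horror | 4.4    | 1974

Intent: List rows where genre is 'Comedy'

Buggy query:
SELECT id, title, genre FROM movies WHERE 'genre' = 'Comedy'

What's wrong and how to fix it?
Bug: Single quotes denote string literals in SQL; the column name is being compared as a constant string

Fix: Remove the quotes around the column name (or use double quotes for an identifier)

Corrected query:
SELECT id, title, genre FROM movies WHERE genre = 'Comedy'

Result:
id | title       | genre 
---+-------------+-------
2  | Clueless    | Comedy
4  | Superbad    | Comedy
6  | Clueless    | Comedy
7  | Superbad    | Comedy
8  | Bridesmaids | Comedy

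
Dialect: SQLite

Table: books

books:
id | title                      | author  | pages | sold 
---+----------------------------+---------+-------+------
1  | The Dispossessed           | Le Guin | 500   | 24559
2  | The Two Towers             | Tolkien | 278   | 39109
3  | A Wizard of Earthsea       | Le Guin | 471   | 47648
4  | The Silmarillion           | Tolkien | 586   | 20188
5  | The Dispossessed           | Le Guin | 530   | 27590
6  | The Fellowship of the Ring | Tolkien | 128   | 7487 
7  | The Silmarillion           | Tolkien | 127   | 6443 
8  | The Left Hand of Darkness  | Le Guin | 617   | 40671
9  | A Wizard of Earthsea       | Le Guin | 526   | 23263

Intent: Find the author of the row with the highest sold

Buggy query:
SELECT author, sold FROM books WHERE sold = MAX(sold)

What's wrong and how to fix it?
Bug: MAX(sold) is an aggregate and cannot be used directly in WHERE

Fix: Wrap MAX in a scalar subquery so WHERE compares against a single value

Corrected query:
SELECT author, sold FROM books WHERE sold = (SELECT MAX(sold) FROM books)

Result:
author  | sold 
--------+------
Le Guin | 47648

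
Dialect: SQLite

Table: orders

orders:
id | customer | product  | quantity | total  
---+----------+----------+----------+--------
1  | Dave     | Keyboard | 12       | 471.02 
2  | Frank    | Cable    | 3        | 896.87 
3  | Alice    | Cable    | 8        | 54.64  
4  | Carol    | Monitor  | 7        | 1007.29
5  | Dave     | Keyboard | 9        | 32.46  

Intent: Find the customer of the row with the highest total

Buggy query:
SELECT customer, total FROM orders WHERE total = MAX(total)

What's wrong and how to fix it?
Bug: MAX(total) is an aggregate and cannot be used directly in WHERE

Fix: Use a subquery: WHERE total = (SELECT MAX(total) FROM orders)

Corrected query:
SELECT customer, total FROM orders WHERE total = (SELECT MAX(total) FROM orders)

Result:
customer | total  
---------+--------
Carol    | 1007.29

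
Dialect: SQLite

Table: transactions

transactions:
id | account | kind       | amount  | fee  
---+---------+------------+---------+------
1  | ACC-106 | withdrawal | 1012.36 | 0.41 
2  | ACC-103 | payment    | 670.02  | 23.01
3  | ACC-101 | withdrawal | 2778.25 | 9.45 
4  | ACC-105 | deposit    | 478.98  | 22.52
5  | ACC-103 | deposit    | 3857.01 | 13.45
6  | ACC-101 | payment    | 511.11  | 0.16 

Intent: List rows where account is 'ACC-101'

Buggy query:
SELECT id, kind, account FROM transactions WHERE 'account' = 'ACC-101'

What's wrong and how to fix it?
Bug: 'account' in single quotes is a string literal, not the column; the comparison is literal-vs-literal and never true

Fix: Remove the quotes around the column name (or use double quotes for an identifier)

Corrected query:
SELECT id, kind, account FROM transactions WHERE account = 'ACC-101'

Result:
id | kind       | account
---+------------+--------
3  | withdrawal | ACC-101
6  | payment    | ACC-101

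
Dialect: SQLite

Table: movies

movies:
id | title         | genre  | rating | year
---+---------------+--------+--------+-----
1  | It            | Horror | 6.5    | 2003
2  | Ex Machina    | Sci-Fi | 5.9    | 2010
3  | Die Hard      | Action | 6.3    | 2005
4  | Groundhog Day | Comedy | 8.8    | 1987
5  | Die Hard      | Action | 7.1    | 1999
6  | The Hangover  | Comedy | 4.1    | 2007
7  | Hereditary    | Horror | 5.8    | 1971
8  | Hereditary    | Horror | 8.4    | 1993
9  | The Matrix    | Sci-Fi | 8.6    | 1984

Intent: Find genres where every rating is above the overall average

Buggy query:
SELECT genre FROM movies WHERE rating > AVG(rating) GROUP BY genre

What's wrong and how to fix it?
Bug: WHERE evaluates per row before aggregation, so AVG() is unavailable

Fix: Use a subquery for AVG and a HAVING MIN(...) filter so the condition holds for every row in the group

Corrected query:
SELECT genre FROM movies GROUP BY genre HAVING MIN(rating) > (SELECT AVG(rating) FROM movies)

Result:
(no rows)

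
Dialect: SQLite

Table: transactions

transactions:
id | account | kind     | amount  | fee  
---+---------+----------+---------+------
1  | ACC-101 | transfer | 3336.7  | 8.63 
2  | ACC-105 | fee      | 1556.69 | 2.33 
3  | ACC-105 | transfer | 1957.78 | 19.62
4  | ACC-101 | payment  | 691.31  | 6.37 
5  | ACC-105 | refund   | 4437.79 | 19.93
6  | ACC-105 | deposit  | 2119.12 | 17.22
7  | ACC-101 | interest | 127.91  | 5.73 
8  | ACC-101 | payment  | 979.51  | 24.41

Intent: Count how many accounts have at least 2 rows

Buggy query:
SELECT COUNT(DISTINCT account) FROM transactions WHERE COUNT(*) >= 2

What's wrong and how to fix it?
Bug: WHERE filters individual rows, not groups, so a group-level COUNT is invalid there

Fix: Group first with HAVING COUNT(*) >= 2, then COUNT the resulting groups

Corrected query:
SELECT COUNT(*) FROM (SELECT account FROM transactions GROUP BY account HAVING COUNT(*) >= 2)

Result:
COUNT(*)
--------
2       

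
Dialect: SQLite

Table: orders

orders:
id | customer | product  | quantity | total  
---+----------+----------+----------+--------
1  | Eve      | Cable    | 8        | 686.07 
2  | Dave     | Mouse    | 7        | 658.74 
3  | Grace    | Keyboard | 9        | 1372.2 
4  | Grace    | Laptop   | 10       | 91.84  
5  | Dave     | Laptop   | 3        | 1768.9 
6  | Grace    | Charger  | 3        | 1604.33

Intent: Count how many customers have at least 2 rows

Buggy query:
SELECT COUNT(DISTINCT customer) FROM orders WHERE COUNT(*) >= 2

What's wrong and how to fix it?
Bug: COUNT(*) cannot appear in WHERE; the per-group count doesn't exist yet

Fix: Use a subquery that GROUPs and filters with HAVING, then count its rows

Corrected query:
SELECT COUNT(*) FROM (SELECT customer FROM orders GROUP BY customer HAVING COUNT(*) >= 2)

Result:
COUNT(*)
--------
2       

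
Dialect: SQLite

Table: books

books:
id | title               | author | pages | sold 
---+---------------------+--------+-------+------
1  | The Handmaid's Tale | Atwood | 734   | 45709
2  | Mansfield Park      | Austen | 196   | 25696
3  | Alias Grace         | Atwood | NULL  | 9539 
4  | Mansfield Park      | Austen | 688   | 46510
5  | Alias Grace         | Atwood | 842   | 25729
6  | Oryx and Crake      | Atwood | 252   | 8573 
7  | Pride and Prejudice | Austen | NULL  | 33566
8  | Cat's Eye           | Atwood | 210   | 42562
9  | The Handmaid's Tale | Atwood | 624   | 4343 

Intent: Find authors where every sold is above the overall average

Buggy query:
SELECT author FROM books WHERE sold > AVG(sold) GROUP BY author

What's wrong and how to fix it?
Bug: AVG() is an aggregate; it can't sit directly in WHERE

Fix: Use a subquery for AVG and a HAVING MIN(...) filter so the condition holds for every row in the group

Corrected query:
SELECT author FROM books GROUP BY author HAVING MIN(sold) > (SELECT AVG(sold) FROM books)

Result:
(no rows)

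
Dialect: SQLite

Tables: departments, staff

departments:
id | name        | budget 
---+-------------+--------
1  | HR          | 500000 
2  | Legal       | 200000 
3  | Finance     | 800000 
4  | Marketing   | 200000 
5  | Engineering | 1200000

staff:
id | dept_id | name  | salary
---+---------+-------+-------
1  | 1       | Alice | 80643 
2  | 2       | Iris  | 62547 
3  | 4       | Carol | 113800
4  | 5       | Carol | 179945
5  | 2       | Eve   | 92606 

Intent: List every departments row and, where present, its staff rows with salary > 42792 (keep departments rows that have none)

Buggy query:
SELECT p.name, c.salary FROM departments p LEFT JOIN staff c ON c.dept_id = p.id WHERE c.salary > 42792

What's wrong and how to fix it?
Bug: A WHERE condition on the right-hand table after LEFT JOIN drops unmatched parents

Fix: Move the right-table condition into the ON clause so unmatched parents are kept

Corrected query:
SELECT p.name, c.salary FROM departments p LEFT JOIN staff c ON c.dept_id = p.id AND c.salary > 42792

Result:
name        | salary
------------+-------
HR          | 80643 
Legal       | 62547 
Legal       | 92606 
Finance     | NULL  
Marketing   | 113800
Engineering | 179945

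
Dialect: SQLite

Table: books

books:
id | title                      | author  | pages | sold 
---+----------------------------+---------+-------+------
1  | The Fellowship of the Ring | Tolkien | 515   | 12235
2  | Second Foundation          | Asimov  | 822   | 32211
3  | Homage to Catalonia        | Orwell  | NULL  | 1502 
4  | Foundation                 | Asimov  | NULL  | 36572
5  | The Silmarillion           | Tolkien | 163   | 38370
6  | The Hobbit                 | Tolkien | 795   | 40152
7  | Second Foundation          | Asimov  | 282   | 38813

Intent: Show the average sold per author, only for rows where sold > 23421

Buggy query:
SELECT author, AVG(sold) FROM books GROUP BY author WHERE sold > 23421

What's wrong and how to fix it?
Bug: WHERE cannot follow GROUP BY

Fix: Place WHERE between FROM and GROUP BY

Corrected query:
SELECT author, AVG(sold) FROM books WHERE sold > 23421 GROUP BY author

Result:
author  | AVG(sold)   
--------+-------------
Asimov  | 35865.333333
Tolkien | 39261       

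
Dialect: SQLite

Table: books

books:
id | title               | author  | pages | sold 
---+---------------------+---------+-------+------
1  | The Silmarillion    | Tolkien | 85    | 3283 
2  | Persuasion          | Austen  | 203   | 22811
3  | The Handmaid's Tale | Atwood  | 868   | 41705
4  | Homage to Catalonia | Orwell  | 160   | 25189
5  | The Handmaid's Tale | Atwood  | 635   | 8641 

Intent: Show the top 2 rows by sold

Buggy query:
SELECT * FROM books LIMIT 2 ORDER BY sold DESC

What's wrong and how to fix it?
Bug: LIMIT must come after ORDER BY

Fix: Swap the clauses: ORDER BY first, then LIMIT

Corrected query:
SELECT * FROM books ORDER BY sold DESC LIMIT 2

Result:
id | title               | author | pages | sold 
---+---------------------+--------+-------+------
3  | The Handmaid's Tale | Atwood | 868   | 41705
4  | Homage to Catalonia | Orwell | 160   | 25189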